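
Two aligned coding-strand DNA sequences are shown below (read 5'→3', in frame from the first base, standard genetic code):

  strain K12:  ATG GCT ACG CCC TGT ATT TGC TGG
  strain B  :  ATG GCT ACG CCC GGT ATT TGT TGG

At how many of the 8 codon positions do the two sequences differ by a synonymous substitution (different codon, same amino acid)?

1

Codon 1: ATG Met / ATG Met — identical.
Codon 2: GCT Ala / GCT Ala — identical.
Codon 3: ACG Thr / ACG Thr — identical.
Codon 4: CCC Pro / CCC Pro — identical.
Codon 5: TGT Cys / GGT Gly — nonsynonymous.
Codon 6: ATT Ile / ATT Ile — identical.
Codon 7: TGC Cys / TGT Cys — synonymous.
Codon 8: TGG Trp / TGG Trp — identical.
Synonymous differences: 1.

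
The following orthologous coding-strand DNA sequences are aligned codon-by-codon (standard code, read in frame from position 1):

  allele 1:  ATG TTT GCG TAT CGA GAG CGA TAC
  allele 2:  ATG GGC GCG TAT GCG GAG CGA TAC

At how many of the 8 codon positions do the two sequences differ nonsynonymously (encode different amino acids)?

2

Codon 1: ATG Met / ATG Met — identical.
Codon 2: TTT Phe / GGC Gly — nonsynonymous.
Codon 3: GCG Ala / GCG Ala — identical.
Codon 4: TAT Tyr / TAT Tyr — identical.
Codon 5: CGA Arg / GCG Ala — nonsynonymous.
Codon 6: GAG Glu / GAG Glu — identical.
Codon 7: CGA Arg / CGA Arg — identical.
Codon 8: TAC Tyr / TAC Tyr — identical.
Nonsynonymous differences: 2.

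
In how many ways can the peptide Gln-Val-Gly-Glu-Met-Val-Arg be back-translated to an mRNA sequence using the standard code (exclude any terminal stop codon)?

1536

Gln: 2 codons.
Val: 4 codons.
Gly: 4 codons.
Glu: 2 codons.
Met: 1 codon.
Val: 4 codons.
Arg: 6 codons.
2 × 4 × 4 × 2 × 1 × 4 × 6 = 1536.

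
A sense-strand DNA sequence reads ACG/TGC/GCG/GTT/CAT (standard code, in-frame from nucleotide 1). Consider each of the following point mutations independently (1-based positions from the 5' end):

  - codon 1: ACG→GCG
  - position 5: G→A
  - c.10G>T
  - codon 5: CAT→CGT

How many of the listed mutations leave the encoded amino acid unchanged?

0

Codon 1: ACG (Thr) → GCG (Ala) — missense.
Codon 2: TGC (Cys) → TAC (Tyr) — missense.
Codon 4: GTT (Val) → TTT (Phe) — missense.
Codon 5: CAT (His) → CGT (Arg) — missense.
Synonymous: 0 of 4.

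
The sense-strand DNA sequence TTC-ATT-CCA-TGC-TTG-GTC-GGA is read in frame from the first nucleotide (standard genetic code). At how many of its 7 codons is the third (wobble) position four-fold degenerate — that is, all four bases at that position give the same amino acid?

3

Codon 1 TTC (Phe): third position 2-fold.
Codon 2 ATT (Ile): third position 3-fold.
Codon 3 CCA (Pro): third position 4-fold.
Codon 4 TGC (Cys): third position 2-fold.
Codon 5 TTG (Leu): third position 2-fold.
Codon 6 GTC (Val): third position 4-fold.
Codon 7 GGA (Gly): third position 4-fold.
Four-fold degenerate third positions: 3.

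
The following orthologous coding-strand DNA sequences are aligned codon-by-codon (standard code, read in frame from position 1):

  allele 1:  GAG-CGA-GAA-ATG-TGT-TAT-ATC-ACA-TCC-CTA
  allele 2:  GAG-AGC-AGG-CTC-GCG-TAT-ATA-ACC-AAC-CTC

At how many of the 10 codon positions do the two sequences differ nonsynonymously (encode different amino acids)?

5

Codon 1: GAG Glu / GAG Glu — identical.
Codon 2: CGA Arg / AGC Ser — nonsynonymous.
Codon 3: GAA Glu / AGG Arg — nonsynonymous.
Codon 4: ATG Met / CTC Leu — nonsynonymous.
Codon 5: TGT Cys / GCG Ala — nonsynonymous.
Codon 6: TAT Tyr / TAT Tyr — identical.
Codon 7: ATC Ile / ATA Ile — synonymous.
Codon 8: ACA Thr / ACC Thr — synonymous.
Codon 9: TCC Ser / AAC Asn — nonsynonymous.
Codon 10: CTA Leu / CTC Leu — synonymous.
Nonsynonymous differences: 5.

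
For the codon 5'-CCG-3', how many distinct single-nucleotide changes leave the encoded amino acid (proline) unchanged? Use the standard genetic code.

3

Position 1: none → 0 synonymous.
Position 2: none → 0 synonymous.
Position 3: CCU, CCC, CCA → 3 synonymous.
Total: 0 + 0 + 3 = 3.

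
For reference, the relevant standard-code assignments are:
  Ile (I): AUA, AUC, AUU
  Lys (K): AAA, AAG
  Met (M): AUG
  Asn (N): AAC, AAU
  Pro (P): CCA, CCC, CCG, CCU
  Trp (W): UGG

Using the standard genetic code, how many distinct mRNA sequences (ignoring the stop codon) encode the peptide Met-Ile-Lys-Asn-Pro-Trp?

Met: 1 codon.
Ile: 3 codons.
Lys: 2 codons.
Asn: 2 codons.
Pro: 4 codons.
Trp: 1 codon.
1 × 3 × 2 × 2 × 4 × 1 = 48.

48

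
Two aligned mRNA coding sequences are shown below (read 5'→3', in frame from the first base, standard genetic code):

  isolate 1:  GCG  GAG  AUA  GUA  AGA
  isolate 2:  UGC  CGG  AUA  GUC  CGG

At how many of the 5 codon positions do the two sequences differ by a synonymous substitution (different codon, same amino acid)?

2

Codon 1: GCG Ala / UGC Cys — nonsynonymous.
Codon 2: GAG Glu / CGG Arg — nonsynonymous.
Codon 3: AUA Ile / AUA Ile — identical.
Codon 4: GUA Val / GUC Val — synonymous.
Codon 5: AGA Arg / CGG Arg — synonymous.
Synonymous differences: 2.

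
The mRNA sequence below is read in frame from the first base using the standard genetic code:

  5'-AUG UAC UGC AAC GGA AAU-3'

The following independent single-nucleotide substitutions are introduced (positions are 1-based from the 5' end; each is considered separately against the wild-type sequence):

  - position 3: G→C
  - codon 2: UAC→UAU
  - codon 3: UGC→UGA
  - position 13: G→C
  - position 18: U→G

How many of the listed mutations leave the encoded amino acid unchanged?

1

Codon 1: AUG (Met) → AUC (Ile) — missense.
Codon 2: UAC (Tyr) → UAU (Tyr) — synonymous.
Codon 3: UGC (Cys) → UGA (Stop) — nonsense.
Codon 5: GGA (Gly) → CGA (Arg) — missense.
Codon 6: AAU (Asn) → AAG (Lys) — missense.
Synonymous: 1 of 5.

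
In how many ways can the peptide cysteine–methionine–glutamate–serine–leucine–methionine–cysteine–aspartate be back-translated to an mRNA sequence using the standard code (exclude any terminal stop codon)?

576

Cys: 2 codons.
Met: 1 codon.
Glu: 2 codons.
Ser: 6 codons.
Leu: 6 codons.
Met: 1 codon.
Cys: 2 codons.
Asp: 2 codons.
2 × 1 × 2 × 6 × 6 × 1 × 2 × 2 = 576.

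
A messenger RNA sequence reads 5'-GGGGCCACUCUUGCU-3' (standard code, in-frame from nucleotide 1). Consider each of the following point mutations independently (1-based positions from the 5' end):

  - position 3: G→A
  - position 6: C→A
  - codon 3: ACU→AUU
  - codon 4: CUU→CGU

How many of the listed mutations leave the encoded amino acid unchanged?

2

Codon 1: GGG (Gly) → GGA (Gly) — synonymous.
Codon 2: GCC (Ala) → GCA (Ala) — synonymous.
Codon 3: ACU (Thr) → AUU (Ile) — missense.
Codon 4: CUU (Leu) → CGU (Arg) — missense.
Synonymous: 2 of 4.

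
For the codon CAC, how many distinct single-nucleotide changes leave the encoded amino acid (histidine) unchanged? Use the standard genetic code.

1

Position 1: none → 0 synonymous.
Position 2: none → 0 synonymous.
Position 3: CAT → 1 synonymous.
Total: 0 + 0 + 1 = 1.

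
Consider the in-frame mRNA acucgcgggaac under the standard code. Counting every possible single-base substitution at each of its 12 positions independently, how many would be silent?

10

Codon 1 (ACU, Thr): 3 synonymous substitutions.
Codon 2 (CGC, Arg): 3 synonymous substitutions.
Codon 3 (GGG, Gly): 3 synonymous substitutions.
Codon 4 (AAC, Asn): 1 synonymous substitution.
Total: 3 + 3 + 3 + 1 = 10.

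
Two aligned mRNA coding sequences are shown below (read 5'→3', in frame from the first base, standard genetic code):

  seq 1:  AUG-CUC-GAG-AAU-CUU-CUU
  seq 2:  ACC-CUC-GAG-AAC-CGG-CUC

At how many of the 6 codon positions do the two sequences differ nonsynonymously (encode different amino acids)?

Codon 1: AUG Met / ACC Thr — nonsynonymous.
Codon 2: CUC Leu / CUC Leu — identical.
Codon 3: GAG Glu / GAG Glu — identical.
Codon 4: AAU Asn / AAC Asn — synonymous.
Codon 5: CUU Leu / CGG Arg — nonsynonymous.
Codon 6: CUU Leu / CUC Leu — synonymous.
Nonsynonymous differences: 2.

2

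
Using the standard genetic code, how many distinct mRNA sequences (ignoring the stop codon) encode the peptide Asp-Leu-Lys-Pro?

96

Asp: 2 codons.
Leu: 6 codons.
Lys: 2 codons.
Pro: 4 codons.
2 × 6 × 2 × 4 = 96.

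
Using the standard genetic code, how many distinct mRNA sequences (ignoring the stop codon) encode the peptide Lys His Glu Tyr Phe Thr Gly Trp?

Lys: 2 codons.
His: 2 codons.
Glu: 2 codons.
Tyr: 2 codons.
Phe: 2 codons.
Thr: 4 codons.
Gly: 4 codons.
Trp: 1 codon.
2 × 2 × 2 × 2 × 2 × 4 × 4 × 1 = 512.

512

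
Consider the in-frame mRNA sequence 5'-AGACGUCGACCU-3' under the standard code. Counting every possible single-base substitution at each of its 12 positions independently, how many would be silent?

Codon 1 (AGA, Arg): 2 synonymous substitutions.
Codon 2 (CGU, Arg): 3 synonymous substitutions.
Codon 3 (CGA, Arg): 4 synonymous substitutions.
Codon 4 (CCU, Pro): 3 synonymous substitutions.
Total: 2 + 3 + 4 + 3 = 12.

12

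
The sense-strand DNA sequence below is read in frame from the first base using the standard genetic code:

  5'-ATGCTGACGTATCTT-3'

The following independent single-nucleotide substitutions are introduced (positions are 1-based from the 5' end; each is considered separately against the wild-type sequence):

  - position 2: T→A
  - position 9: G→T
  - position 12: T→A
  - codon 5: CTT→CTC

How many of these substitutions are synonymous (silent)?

Codon 1: ATG (Met) → AAG (Lys) — missense.
Codon 3: ACG (Thr) → ACT (Thr) — synonymous.
Codon 4: TAT (Tyr) → TAA (Stop) — nonsense.
Codon 5: CTT (Leu) → CTC (Leu) — synonymous.
Synonymous: 2 of 4.

2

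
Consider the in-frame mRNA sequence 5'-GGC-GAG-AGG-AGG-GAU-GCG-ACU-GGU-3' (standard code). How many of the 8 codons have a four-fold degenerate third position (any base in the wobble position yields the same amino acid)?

Codon 1 GGC (Gly): third position 4-fold.
Codon 2 GAG (Glu): third position 2-fold.
Codon 3 AGG (Arg): third position 2-fold.
Codon 4 AGG (Arg): third position 2-fold.
Codon 5 GAU (Asp): third position 2-fold.
Codon 6 GCG (Ala): third position 4-fold.
Codon 7 ACU (Thr): third position 4-fold.
Codon 8 GGU (Gly): third position 4-fold.
Four-fold degenerate third positions: 4.

4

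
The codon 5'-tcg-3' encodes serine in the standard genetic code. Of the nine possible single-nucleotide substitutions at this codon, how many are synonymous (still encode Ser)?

3

Position 1: none → 0 synonymous.
Position 2: none → 0 synonymous.
Position 3: TCT, TCC, TCA → 3 synonymous.
Total: 0 + 0 + 3 = 3.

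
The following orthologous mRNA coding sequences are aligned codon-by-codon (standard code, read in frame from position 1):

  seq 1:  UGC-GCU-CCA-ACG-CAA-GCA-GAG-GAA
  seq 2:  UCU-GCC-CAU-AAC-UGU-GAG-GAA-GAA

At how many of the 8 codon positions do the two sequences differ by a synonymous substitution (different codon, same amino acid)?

Codon 1: UGC Cys / UCU Ser — nonsynonymous.
Codon 2: GCU Ala / GCC Ala — synonymous.
Codon 3: CCA Pro / CAU His — nonsynonymous.
Codon 4: ACG Thr / AAC Asn — nonsynonymous.
Codon 5: CAA Gln / UGU Cys — nonsynonymous.
Codon 6: GCA Ala / GAG Glu — nonsynonymous.
Codon 7: GAG Glu / GAA Glu — synonymous.
Codon 8: GAA Glu / GAA Glu — identical.
Synonymous differences: 2.

2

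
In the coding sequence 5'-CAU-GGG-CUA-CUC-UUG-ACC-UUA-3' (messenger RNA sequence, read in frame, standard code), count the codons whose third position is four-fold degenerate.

Codon 1 CAU (His): third position 2-fold.
Codon 2 GGG (Gly): third position 4-fold.
Codon 3 CUA (Leu): third position 4-fold.
Codon 4 CUC (Leu): third position 4-fold.
Codon 5 UUG (Leu): third position 2-fold.
Codon 6 ACC (Thr): third position 4-fold.
Codon 7 UUA (Leu): third position 2-fold.
Four-fold degenerate third positions: 4.

4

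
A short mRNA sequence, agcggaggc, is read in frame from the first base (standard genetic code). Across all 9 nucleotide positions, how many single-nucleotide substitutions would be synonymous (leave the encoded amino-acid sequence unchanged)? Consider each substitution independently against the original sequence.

7

Codon 1 (AGC, Ser): 1 synonymous substitution.
Codon 2 (GGA, Gly): 3 synonymous substitutions.
Codon 3 (GGC, Gly): 3 synonymous substitutions.
Total: 1 + 3 + 3 = 7.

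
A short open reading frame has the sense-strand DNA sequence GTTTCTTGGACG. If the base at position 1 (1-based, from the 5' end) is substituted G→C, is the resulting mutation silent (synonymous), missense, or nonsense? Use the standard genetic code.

missense

Position 1 falls in codon 1: GTT → Val.
After the substitution the codon is CTT → Leu.
Val ≠ Leu, so this is a missense mutation.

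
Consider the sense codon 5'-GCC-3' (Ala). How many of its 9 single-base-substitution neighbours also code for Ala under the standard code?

Position 1: none → 0 synonymous.
Position 2: none → 0 synonymous.
Position 3: GCU, GCA, GCG → 3 synonymous.
Total: 0 + 0 + 3 = 3.

3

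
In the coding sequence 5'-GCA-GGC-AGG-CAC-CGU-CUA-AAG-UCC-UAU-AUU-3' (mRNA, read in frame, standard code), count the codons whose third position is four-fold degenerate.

5

Codon 1 GCA (Ala): third position 4-fold.
Codon 2 GGC (Gly): third position 4-fold.
Codon 3 AGG (Arg): third position 2-fold.
Codon 4 CAC (His): third position 2-fold.
Codon 5 CGU (Arg): third position 4-fold.
Codon 6 CUA (Leu): third position 4-fold.
Codon 7 AAG (Lys): third position 2-fold.
Codon 8 UCC (Ser): third position 4-fold.
Codon 9 UAU (Tyr): third position 2-fold.
Codon 10 AUU (Ile): third position 3-fold.
Four-fold degenerate third positions: 5.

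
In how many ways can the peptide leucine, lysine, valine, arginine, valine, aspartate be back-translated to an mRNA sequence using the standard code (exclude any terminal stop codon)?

Leu: 6 codons.
Lys: 2 codons.
Val: 4 codons.
Arg: 6 codons.
Val: 4 codons.
Asp: 2 codons.
6 × 2 × 4 × 6 × 4 × 2 = 2304.

2304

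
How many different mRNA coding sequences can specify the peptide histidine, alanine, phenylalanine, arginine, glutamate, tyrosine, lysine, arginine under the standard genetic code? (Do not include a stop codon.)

His: 2 codons.
Ala: 4 codons.
Phe: 2 codons.
Arg: 6 codons.
Glu: 2 codons.
Tyr: 2 codons.
Lys: 2 codons.
Arg: 6 codons.
2 × 4 × 2 × 6 × 2 × 2 × 2 × 6 = 4608.

4608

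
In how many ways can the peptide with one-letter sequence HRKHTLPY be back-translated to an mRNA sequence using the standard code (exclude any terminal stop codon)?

9216

His: 2 codons.
Arg: 6 codons.
Lys: 2 codons.
His: 2 codons.
Thr: 4 codons.
Leu: 6 codons.
Pro: 4 codons.
Tyr: 2 codons.
2 × 6 × 2 × 2 × 4 × 6 × 4 × 2 = 9216.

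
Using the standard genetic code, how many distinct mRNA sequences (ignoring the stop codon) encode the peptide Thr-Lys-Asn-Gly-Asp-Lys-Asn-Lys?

1024

Thr: 4 codons.
Lys: 2 codons.
Asn: 2 codons.
Gly: 4 codons.
Asp: 2 codons.
Lys: 2 codons.
Asn: 2 codons.
Lys: 2 codons.
4 × 2 × 2 × 4 × 2 × 2 × 2 × 2 = 1024.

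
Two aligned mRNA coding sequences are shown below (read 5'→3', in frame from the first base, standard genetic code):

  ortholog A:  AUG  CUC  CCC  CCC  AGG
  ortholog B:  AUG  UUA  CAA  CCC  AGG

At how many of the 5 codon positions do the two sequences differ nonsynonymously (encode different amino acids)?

Codon 1: AUG Met / AUG Met — identical.
Codon 2: CUC Leu / UUA Leu — synonymous.
Codon 3: CCC Pro / CAA Gln — nonsynonymous.
Codon 4: CCC Pro / CCC Pro — identical.
Codon 5: AGG Arg / AGG Arg — identical.
Nonsynonymous differences: 1.

1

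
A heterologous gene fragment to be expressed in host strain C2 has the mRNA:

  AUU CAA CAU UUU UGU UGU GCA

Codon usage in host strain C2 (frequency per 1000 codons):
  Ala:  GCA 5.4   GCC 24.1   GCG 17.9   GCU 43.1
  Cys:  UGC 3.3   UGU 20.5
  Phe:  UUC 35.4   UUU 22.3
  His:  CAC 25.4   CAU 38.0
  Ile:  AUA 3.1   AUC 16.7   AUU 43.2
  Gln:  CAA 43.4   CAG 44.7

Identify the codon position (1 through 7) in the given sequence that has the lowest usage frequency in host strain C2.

Codon 1 AUU (Ile): 43.2 per 1000.
Codon 2 CAA (Gln): 43.4 per 1000.
Codon 3 CAU (His): 38.0 per 1000.
Codon 4 UUU (Phe): 22.3 per 1000.
Codon 5 UGU (Cys): 20.5 per 1000.
Codon 6 UGU (Cys): 20.5 per 1000.
Codon 7 GCA (Ala): 5.4 per 1000.
Lowest frequency is 5.4 at codon 7.

7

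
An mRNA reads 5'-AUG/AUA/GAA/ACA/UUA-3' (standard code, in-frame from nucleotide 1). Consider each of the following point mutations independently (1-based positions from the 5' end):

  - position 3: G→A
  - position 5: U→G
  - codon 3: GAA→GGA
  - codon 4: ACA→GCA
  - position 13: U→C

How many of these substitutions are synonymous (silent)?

1

Codon 1: AUG (Met) → AUA (Ile) — missense.
Codon 2: AUA (Ile) → AGA (Arg) — missense.
Codon 3: GAA (Glu) → GGA (Gly) — missense.
Codon 4: ACA (Thr) → GCA (Ala) — missense.
Codon 5: UUA (Leu) → CUA (Leu) — synonymous.
Synonymous: 1 of 5.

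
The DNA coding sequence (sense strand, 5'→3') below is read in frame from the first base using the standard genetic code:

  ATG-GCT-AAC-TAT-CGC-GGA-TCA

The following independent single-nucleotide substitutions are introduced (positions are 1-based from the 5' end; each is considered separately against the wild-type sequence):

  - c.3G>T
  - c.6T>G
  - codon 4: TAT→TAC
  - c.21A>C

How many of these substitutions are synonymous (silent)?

Codon 1: ATG (Met) → ATT (Ile) — missense.
Codon 2: GCT (Ala) → GCG (Ala) — synonymous.
Codon 4: TAT (Tyr) → TAC (Tyr) — synonymous.
Codon 7: TCA (Ser) → TCC (Ser) — synonymous.
Synonymous: 3 of 4.

3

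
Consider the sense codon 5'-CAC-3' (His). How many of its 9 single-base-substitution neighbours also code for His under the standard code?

Position 1: none → 0 synonymous.
Position 2: none → 0 synonymous.
Position 3: CAU → 1 synonymous.
Total: 0 + 0 + 1 = 1.

1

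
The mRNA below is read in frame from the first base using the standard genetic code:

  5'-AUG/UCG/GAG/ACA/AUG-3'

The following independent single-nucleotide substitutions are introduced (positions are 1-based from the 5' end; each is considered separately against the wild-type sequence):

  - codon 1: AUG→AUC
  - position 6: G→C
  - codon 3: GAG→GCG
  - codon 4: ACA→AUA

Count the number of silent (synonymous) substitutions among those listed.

1

Codon 1: AUG (Met) → AUC (Ile) — missense.
Codon 2: UCG (Ser) → UCC (Ser) — synonymous.
Codon 3: GAG (Glu) → GCG (Ala) — missense.
Codon 4: ACA (Thr) → AUA (Ile) — missense.
Synonymous: 1 of 4.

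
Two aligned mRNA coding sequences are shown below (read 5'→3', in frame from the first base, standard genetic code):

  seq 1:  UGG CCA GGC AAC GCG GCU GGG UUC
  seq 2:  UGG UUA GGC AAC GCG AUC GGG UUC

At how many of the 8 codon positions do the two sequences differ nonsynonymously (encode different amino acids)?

Codon 1: UGG Trp / UGG Trp — identical.
Codon 2: CCA Pro / UUA Leu — nonsynonymous.
Codon 3: GGC Gly / GGC Gly — identical.
Codon 4: AAC Asn / AAC Asn — identical.
Codon 5: GCG Ala / GCG Ala — identical.
Codon 6: GCU Ala / AUC Ile — nonsynonymous.
Codon 7: GGG Gly / GGG Gly — identical.
Codon 8: UUC Phe / UUC Phe — identical.
Nonsynonymous differences: 2.

2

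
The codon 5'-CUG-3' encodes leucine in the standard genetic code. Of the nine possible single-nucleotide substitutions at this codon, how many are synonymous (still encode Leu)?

4

Position 1: UUG → 1 synonymous.
Position 2: none → 0 synonymous.
Position 3: CUU, CUC, CUA → 3 synonymous.
Total: 1 + 0 + 3 = 4.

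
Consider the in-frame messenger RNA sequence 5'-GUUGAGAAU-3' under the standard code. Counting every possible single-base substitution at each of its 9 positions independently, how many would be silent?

Codon 1 (GUU, Val): 3 synonymous substitutions.
Codon 2 (GAG, Glu): 1 synonymous substitution.
Codon 3 (AAU, Asn): 1 synonymous substitution.
Total: 3 + 1 + 1 = 5.

5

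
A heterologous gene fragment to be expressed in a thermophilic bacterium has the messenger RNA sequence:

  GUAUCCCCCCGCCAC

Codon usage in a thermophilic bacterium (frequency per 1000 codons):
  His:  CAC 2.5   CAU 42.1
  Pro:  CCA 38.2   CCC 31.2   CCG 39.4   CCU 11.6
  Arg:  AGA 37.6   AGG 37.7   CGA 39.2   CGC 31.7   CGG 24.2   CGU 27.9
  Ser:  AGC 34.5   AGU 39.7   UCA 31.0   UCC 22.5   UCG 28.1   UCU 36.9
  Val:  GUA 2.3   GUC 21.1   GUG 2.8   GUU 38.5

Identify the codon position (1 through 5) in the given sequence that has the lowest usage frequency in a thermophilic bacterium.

Codon 1 GUA (Val): 2.3 per 1000.
Codon 2 UCC (Ser): 22.5 per 1000.
Codon 3 CCC (Pro): 31.2 per 1000.
Codon 4 CGC (Arg): 31.7 per 1000.
Codon 5 CAC (His): 2.5 per 1000.
Lowest frequency is 2.3 at codon 1.

1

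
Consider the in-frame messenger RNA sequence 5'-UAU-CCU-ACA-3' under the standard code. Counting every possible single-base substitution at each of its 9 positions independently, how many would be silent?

Codon 1 (UAU, Tyr): 1 synonymous substitution.
Codon 2 (CCU, Pro): 3 synonymous substitutions.
Codon 3 (ACA, Thr): 3 synonymous substitutions.
Total: 1 + 3 + 3 = 7.

7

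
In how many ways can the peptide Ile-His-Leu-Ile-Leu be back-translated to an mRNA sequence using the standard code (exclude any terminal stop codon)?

648

Ile: 3 codons.
His: 2 codons.
Leu: 6 codons.
Ile: 3 codons.
Leu: 6 codons.
3 × 2 × 6 × 3 × 6 = 648.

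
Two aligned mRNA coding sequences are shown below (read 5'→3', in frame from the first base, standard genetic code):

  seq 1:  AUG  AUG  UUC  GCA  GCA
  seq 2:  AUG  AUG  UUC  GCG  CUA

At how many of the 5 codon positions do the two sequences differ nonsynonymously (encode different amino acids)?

1

Codon 1: AUG Met / AUG Met — identical.
Codon 2: AUG Met / AUG Met — identical.
Codon 3: UUC Phe / UUC Phe — identical.
Codon 4: GCA Ala / GCG Ala — synonymous.
Codon 5: GCA Ala / CUA Leu — nonsynonymous.
Nonsynonymous differences: 1.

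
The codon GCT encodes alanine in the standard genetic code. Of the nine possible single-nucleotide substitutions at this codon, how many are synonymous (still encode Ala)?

3

Position 1: none → 0 synonymous.
Position 2: none → 0 synonymous.
Position 3: GCC, GCA, GCG → 3 synonymous.
Total: 0 + 0 + 3 = 3.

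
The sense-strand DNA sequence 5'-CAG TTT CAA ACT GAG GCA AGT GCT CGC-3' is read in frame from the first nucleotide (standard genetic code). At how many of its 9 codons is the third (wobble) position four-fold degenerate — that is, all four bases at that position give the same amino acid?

Codon 1 CAG (Gln): third position 2-fold.
Codon 2 TTT (Phe): third position 2-fold.
Codon 3 CAA (Gln): third position 2-fold.
Codon 4 ACT (Thr): third position 4-fold.
Codon 5 GAG (Glu): third position 2-fold.
Codon 6 GCA (Ala): third position 4-fold.
Codon 7 AGT (Ser): third position 2-fold.
Codon 8 GCT (Ala): third position 4-fold.
Codon 9 CGC (Arg): third position 4-fold.
Four-fold degenerate third positions: 4.

4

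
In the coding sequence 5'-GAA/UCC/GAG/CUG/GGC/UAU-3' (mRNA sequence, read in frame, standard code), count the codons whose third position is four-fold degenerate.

3

Codon 1 GAA (Glu): third position 2-fold.
Codon 2 UCC (Ser): third position 4-fold.
Codon 3 GAG (Glu): third position 2-fold.
Codon 4 CUG (Leu): third position 4-fold.
Codon 5 GGC (Gly): third position 4-fold.
Codon 6 UAU (Tyr): third position 2-fold.
Four-fold degenerate third positions: 3.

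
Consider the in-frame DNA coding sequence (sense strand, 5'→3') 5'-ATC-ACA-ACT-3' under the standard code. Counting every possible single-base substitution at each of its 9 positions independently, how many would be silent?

Codon 1 (ATC, Ile): 2 synonymous substitutions.
Codon 2 (ACA, Thr): 3 synonymous substitutions.
Codon 3 (ACT, Thr): 3 synonymous substitutions.
Total: 2 + 3 + 3 = 8.

8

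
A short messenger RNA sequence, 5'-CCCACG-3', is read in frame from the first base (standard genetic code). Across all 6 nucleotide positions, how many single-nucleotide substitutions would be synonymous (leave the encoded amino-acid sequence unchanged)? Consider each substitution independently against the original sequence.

Codon 1 (CCC, Pro): 3 synonymous substitutions.
Codon 2 (ACG, Thr): 3 synonymous substitutions.
Total: 3 + 3 = 6.

6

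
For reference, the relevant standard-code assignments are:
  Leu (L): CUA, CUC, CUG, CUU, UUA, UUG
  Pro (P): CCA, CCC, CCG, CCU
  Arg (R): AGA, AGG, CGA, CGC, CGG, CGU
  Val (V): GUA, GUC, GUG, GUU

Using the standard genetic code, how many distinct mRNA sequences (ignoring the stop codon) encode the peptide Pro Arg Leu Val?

Pro: 4 codons.
Arg: 6 codons.
Leu: 6 codons.
Val: 4 codons.
4 × 6 × 6 × 4 = 576.

576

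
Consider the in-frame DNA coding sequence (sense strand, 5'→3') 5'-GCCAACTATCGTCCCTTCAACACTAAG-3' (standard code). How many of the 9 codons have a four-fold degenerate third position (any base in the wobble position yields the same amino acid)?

Codon 1 GCC (Ala): third position 4-fold.
Codon 2 AAC (Asn): third position 2-fold.
Codon 3 TAT (Tyr): third position 2-fold.
Codon 4 CGT (Arg): third position 4-fold.
Codon 5 CCC (Pro): third position 4-fold.
Codon 6 TTC (Phe): third position 2-fold.
Codon 7 AAC (Asn): third position 2-fold.
Codon 8 ACT (Thr): third position 4-fold.
Codon 9 AAG (Lys): third position 2-fold.
Four-fold degenerate third positions: 4.

4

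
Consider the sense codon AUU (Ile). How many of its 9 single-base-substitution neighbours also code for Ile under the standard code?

Position 1: none → 0 synonymous.
Position 2: none → 0 synonymous.
Position 3: AUC, AUA → 2 synonymous.
Total: 0 + 0 + 2 = 2.

2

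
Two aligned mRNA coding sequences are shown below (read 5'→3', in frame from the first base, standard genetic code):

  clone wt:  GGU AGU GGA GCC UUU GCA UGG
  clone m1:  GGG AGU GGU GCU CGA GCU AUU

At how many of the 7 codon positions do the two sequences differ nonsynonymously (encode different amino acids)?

Codon 1: GGU Gly / GGG Gly — synonymous.
Codon 2: AGU Ser / AGU Ser — identical.
Codon 3: GGA Gly / GGU Gly — synonymous.
Codon 4: GCC Ala / GCU Ala — synonymous.
Codon 5: UUU Phe / CGA Arg — nonsynonymous.
Codon 6: GCA Ala / GCU Ala — synonymous.
Codon 7: UGG Trp / AUU Ile — nonsynonymous.
Nonsynonymous differences: 2.

2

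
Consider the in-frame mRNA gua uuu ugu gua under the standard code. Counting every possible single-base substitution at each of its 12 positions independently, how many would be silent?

8

Codon 1 (GUA, Val): 3 synonymous substitutions.
Codon 2 (UUU, Phe): 1 synonymous substitution.
Codon 3 (UGU, Cys): 1 synonymous substitution.
Codon 4 (GUA, Val): 3 synonymous substitutions.
Total: 3 + 1 + 1 + 3 = 8.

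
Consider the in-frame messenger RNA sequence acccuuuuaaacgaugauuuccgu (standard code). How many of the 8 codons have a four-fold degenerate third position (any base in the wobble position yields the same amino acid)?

Codon 1 ACC (Thr): third position 4-fold.
Codon 2 CUU (Leu): third position 4-fold.
Codon 3 UUA (Leu): third position 2-fold.
Codon 4 AAC (Asn): third position 2-fold.
Codon 5 GAU (Asp): third position 2-fold.
Codon 6 GAU (Asp): third position 2-fold.
Codon 7 UUC (Phe): third position 2-fold.
Codon 8 CGU (Arg): third position 4-fold.
Four-fold degenerate third positions: 3.

3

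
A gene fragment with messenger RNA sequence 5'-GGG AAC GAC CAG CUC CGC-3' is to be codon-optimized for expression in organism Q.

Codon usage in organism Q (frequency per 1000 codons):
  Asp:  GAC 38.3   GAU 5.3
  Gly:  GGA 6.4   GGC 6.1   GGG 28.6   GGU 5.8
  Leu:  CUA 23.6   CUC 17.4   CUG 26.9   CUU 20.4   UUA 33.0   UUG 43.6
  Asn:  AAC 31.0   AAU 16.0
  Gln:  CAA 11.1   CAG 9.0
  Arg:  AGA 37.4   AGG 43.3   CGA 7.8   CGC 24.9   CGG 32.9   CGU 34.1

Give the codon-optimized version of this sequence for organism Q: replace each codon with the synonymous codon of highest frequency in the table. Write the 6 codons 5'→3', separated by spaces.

Codon 1 (Gly): best is GGG at 28.6.
Codon 2 (Asn): best is AAC at 31.0.
Codon 3 (Asp): best is GAC at 38.3.
Codon 4 (Gln): best is CAA at 11.1.
Codon 5 (Leu): best is UUG at 43.6.
Codon 6 (Arg): best is AGG at 43.3.

GGG AAC GAC CAA UUG AGG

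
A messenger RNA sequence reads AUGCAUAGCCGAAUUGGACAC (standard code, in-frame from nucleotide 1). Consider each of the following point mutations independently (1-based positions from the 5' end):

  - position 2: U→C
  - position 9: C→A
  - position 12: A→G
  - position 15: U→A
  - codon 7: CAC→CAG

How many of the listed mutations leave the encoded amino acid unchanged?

Codon 1: AUG (Met) → ACG (Thr) — missense.
Codon 3: AGC (Ser) → AGA (Arg) — missense.
Codon 4: CGA (Arg) → CGG (Arg) — synonymous.
Codon 5: AUU (Ile) → AUA (Ile) — synonymous.
Codon 7: CAC (His) → CAG (Gln) — missense.
Synonymous: 2 of 5.

2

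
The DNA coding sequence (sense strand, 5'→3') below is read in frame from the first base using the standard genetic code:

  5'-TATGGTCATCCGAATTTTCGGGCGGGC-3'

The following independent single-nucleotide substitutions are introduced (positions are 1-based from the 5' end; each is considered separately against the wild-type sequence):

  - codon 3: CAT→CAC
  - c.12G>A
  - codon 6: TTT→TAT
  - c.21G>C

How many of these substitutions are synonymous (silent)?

3

Codon 3: CAT (His) → CAC (His) — synonymous.
Codon 4: CCG (Pro) → CCA (Pro) — synonymous.
Codon 6: TTT (Phe) → TAT (Tyr) — missense.
Codon 7: CGG (Arg) → CGC (Arg) — synonymous.
Synonymous: 3 of 4.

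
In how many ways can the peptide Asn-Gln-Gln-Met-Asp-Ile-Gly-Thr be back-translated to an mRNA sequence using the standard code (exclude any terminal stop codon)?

768

Asn: 2 codons.
Gln: 2 codons.
Gln: 2 codons.
Met: 1 codon.
Asp: 2 codons.
Ile: 3 codons.
Gly: 4 codons.
Thr: 4 codons.
2 × 2 × 2 × 1 × 2 × 3 × 4 × 4 = 768.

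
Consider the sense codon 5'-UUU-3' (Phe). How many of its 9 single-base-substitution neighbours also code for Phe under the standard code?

Position 1: none → 0 synonymous.
Position 2: none → 0 synonymous.
Position 3: UUC → 1 synonymous.
Total: 0 + 0 + 1 = 1.

1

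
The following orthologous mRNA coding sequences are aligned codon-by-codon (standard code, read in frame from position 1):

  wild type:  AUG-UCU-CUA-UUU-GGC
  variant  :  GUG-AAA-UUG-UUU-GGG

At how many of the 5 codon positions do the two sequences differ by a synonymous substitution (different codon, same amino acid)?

Codon 1: AUG Met / GUG Val — nonsynonymous.
Codon 2: UCU Ser / AAA Lys — nonsynonymous.
Codon 3: CUA Leu / UUG Leu — synonymous.
Codon 4: UUU Phe / UUU Phe — identical.
Codon 5: GGC Gly / GGG Gly — synonymous.
Synonymous differences: 2.

2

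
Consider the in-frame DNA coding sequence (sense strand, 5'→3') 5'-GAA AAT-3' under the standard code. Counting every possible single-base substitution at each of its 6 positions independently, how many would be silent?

2

Codon 1 (GAA, Glu): 1 synonymous substitution.
Codon 2 (AAT, Asn): 1 synonymous substitution.
Total: 1 + 1 = 2.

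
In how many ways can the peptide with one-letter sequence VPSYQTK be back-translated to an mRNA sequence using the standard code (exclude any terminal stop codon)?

3072

Val: 4 codons.
Pro: 4 codons.
Ser: 6 codons.
Tyr: 2 codons.
Gln: 2 codons.
Thr: 4 codons.
Lys: 2 codons.
4 × 4 × 6 × 2 × 2 × 4 × 2 = 3072.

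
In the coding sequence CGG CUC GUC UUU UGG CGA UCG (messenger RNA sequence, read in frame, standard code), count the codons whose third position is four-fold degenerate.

Codon 1 CGG (Arg): third position 4-fold.
Codon 2 CUC (Leu): third position 4-fold.
Codon 3 GUC (Val): third position 4-fold.
Codon 4 UUU (Phe): third position 2-fold.
Codon 5 UGG (Trp): third position 1-fold.
Codon 6 CGA (Arg): third position 4-fold.
Codon 7 UCG (Ser): third position 4-fold.
Four-fold degenerate third positions: 5.

5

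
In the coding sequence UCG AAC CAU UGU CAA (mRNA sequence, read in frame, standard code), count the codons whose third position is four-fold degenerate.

1

Codon 1 UCG (Ser): third position 4-fold.
Codon 2 AAC (Asn): third position 2-fold.
Codon 3 CAU (His): third position 2-fold.
Codon 4 UGU (Cys): third position 2-fold.
Codon 5 CAA (Gln): third position 2-fold.
Four-fold degenerate third positions: 1.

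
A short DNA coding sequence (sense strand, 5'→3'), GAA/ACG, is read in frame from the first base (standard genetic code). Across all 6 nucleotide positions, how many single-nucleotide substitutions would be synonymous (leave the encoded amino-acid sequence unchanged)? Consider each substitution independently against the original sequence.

Codon 1 (GAA, Glu): 1 synonymous substitution.
Codon 2 (ACG, Thr): 3 synonymous substitutions.
Total: 1 + 3 = 4.

4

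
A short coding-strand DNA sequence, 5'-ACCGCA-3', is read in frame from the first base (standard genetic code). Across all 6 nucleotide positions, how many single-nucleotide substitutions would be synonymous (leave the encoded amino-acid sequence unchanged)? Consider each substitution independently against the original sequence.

6

Codon 1 (ACC, Thr): 3 synonymous substitutions.
Codon 2 (GCA, Ala): 3 synonymous substitutions.
Total: 3 + 3 = 6.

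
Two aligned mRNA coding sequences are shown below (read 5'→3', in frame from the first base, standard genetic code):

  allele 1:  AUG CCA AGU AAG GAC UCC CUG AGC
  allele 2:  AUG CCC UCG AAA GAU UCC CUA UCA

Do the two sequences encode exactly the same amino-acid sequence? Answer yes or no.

yes

Codon 1: AUG Met / AUG Met — identical.
Codon 2: CCA Pro / CCC Pro — synonymous.
Codon 3: AGU Ser / UCG Ser — synonymous.
Codon 4: AAG Lys / AAA Lys — synonymous.
Codon 5: GAC Asp / GAU Asp — synonymous.
Codon 6: UCC Ser / UCC Ser — identical.
Codon 7: CUG Leu / CUA Leu — synonymous.
Codon 8: AGC Ser / UCA Ser — synonymous.
Nonsynonymous differences: 0 → same protein.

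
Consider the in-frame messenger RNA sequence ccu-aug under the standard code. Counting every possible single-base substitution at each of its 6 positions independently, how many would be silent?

3

Codon 1 (CCU, Pro): 3 synonymous substitutions.
Codon 2 (AUG, Met): 0 synonymous substitutions.
Total: 3 + 0 = 3.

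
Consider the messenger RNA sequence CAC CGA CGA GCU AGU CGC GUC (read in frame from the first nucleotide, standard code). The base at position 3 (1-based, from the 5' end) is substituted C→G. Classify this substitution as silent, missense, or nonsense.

Position 3 falls in codon 1: CAC → His.
After the substitution the codon is CAG → Gln.
His ≠ Gln, so this is a missense mutation.

missense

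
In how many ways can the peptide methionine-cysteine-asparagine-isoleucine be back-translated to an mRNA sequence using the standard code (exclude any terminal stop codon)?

Met: 1 codon.
Cys: 2 codons.
Asn: 2 codons.
Ile: 3 codons.
1 × 2 × 2 × 3 = 12.

12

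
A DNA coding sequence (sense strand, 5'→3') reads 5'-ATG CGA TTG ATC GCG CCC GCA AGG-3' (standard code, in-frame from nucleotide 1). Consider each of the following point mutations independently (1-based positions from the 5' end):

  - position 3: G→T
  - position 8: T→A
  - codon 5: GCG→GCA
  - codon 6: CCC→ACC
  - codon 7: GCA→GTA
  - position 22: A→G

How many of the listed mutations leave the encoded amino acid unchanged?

Codon 1: ATG (Met) → ATT (Ile) — missense.
Codon 3: TTG (Leu) → TAG (Stop) — nonsense.
Codon 5: GCG (Ala) → GCA (Ala) — synonymous.
Codon 6: CCC (Pro) → ACC (Thr) — missense.
Codon 7: GCA (Ala) → GTA (Val) — missense.
Codon 8: AGG (Arg) → GGG (Gly) — missense.
Synonymous: 1 of 6.

1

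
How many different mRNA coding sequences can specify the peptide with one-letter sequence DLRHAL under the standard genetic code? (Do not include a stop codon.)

Asp: 2 codons.
Leu: 6 codons.
Arg: 6 codons.
His: 2 codons.
Ala: 4 codons.
Leu: 6 codons.
2 × 6 × 6 × 2 × 4 × 6 = 3456.

3456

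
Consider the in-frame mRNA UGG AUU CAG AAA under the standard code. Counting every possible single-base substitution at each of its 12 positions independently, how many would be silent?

Codon 1 (UGG, Trp): 0 synonymous substitutions.
Codon 2 (AUU, Ile): 2 synonymous substitutions.
Codon 3 (CAG, Gln): 1 synonymous substitution.
Codon 4 (AAA, Lys): 1 synonymous substitution.
Total: 0 + 2 + 1 + 1 = 4.

4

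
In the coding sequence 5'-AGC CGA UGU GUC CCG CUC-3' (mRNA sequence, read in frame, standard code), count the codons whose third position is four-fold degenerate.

Codon 1 AGC (Ser): third position 2-fold.
Codon 2 CGA (Arg): third position 4-fold.
Codon 3 UGU (Cys): third position 2-fold.
Codon 4 GUC (Val): third position 4-fold.
Codon 5 CCG (Pro): third position 4-fold.
Codon 6 CUC (Leu): third position 4-fold.
Four-fold degenerate third positions: 4.

4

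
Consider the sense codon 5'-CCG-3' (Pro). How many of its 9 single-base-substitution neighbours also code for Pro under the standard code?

3

Position 1: none → 0 synonymous.
Position 2: none → 0 synonymous.
Position 3: CCU, CCC, CCA → 3 synonymous.
Total: 0 + 0 + 3 = 3.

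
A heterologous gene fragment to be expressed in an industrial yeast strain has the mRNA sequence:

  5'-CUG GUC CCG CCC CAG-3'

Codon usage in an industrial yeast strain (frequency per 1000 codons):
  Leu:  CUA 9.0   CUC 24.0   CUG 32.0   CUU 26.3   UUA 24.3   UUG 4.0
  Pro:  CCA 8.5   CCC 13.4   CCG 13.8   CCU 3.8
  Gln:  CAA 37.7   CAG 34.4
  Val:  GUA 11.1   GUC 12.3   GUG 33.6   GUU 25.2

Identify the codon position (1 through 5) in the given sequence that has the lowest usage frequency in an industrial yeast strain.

2

Codon 1 CUG (Leu): 32.0 per 1000.
Codon 2 GUC (Val): 12.3 per 1000.
Codon 3 CCG (Pro): 13.8 per 1000.
Codon 4 CCC (Pro): 13.4 per 1000.
Codon 5 CAG (Gln): 34.4 per 1000.
Lowest frequency is 12.3 at codon 2.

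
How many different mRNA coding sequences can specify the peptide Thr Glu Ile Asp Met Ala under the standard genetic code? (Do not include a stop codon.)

192

Thr: 4 codons.
Glu: 2 codons.
Ile: 3 codons.
Asp: 2 codons.
Met: 1 codon.
Ala: 4 codons.
4 × 2 × 3 × 2 × 1 × 4 = 192.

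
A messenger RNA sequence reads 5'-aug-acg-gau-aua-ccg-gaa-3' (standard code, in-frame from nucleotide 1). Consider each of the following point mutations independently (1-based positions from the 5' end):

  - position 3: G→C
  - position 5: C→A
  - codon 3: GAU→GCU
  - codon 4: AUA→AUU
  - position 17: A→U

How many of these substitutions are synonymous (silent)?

1

Codon 1: AUG (Met) → AUC (Ile) — missense.
Codon 2: ACG (Thr) → AAG (Lys) — missense.
Codon 3: GAU (Asp) → GCU (Ala) — missense.
Codon 4: AUA (Ile) → AUU (Ile) — synonymous.
Codon 6: GAA (Glu) → GUA (Val) — missense.
Synonymous: 1 of 5.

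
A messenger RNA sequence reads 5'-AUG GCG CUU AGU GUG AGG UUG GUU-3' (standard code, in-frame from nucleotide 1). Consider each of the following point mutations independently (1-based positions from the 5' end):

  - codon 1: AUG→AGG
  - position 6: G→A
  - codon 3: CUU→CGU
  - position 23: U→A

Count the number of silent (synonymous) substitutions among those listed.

1

Codon 1: AUG (Met) → AGG (Arg) — missense.
Codon 2: GCG (Ala) → GCA (Ala) — synonymous.
Codon 3: CUU (Leu) → CGU (Arg) — missense.
Codon 8: GUU (Val) → GAU (Asp) — missense.
Synonymous: 1 of 4.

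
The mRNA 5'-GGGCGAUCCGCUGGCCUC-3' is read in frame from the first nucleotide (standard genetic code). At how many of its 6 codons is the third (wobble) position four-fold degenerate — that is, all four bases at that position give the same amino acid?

Codon 1 GGG (Gly): third position 4-fold.
Codon 2 CGA (Arg): third position 4-fold.
Codon 3 UCC (Ser): third position 4-fold.
Codon 4 GCU (Ala): third position 4-fold.
Codon 5 GGC (Gly): third position 4-fold.
Codon 6 CUC (Leu): third position 4-fold.
Four-fold degenerate third positions: 6.

6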